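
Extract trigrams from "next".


Word: "next" (length 4)
Number of trigrams = 4 - 3 + 1 = 2
  Position 0: "nex"
  Position 1: "ext"
Trigrams = "nex", "ext"


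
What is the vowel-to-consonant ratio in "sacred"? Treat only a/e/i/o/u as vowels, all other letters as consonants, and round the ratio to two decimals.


Word: "sacred"
Vowels (a,e,i,o,u): 2
Consonants: 4
Ratio = 2/4
= 0.50


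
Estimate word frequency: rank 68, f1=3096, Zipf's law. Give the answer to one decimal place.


Zipf's law: f(r) = f(1) / r
f(1) = 3096
f(68) = 3096 / 68
= 45.5 occurrences


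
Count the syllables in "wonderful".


Word: "wonderful"
Syllable breakdown: won | der | ful
Counting: 3 parts
= 3 syllables


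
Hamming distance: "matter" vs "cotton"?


Comparing character by character (same length = 6):
  Pos 0: 'm' vs 'c' !=
  Pos 1: 'a' vs 'o' !=
  Pos 2: 't' vs 't' =
  Pos 3: 't' vs 't' =
  Pos 4: 'e' vs 'o' !=
  Pos 5: 'r' vs 'n' !=
Hamming distance = 4


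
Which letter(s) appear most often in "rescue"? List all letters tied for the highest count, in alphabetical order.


Word: "rescue"
Letter counts:
  'c': 1
  'e': 2
  'r': 1
  's': 1
  'u': 1
Maximum count = 2
Most frequent = 'e' (2 times each)


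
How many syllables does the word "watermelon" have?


Word: "watermelon"
Syllable breakdown: wa / ter / mel / on
Counting: 4 parts
= 4 syllables


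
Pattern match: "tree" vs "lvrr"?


Pattern of "tree": [0, 1, 2, 2]
Pattern of "lvrr": [0, 1, 2, 2]
Patterns match
Same pattern = Yes


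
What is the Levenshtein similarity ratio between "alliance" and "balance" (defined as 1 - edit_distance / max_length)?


Word 1: "alliance" (length 8)
Word 2: "balance" (length 7)
One optimal edit sequence:
  1. substitute 'a' -> 'b'  (+1)
  2. substitute 'l' -> 'a'  (+1)
  3. keep 'l'
  4. delete 'i'  (+1)
  5. keep 'a'
  6. keep 'n'
  7. keep 'c'
  8. keep 'e'
Edit distance = 3
Max length = max(8, 7) = 8
Similarity = 1 - 3/8
= 0.6250


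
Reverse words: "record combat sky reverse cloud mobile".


Original: "record combat sky reverse cloud mobile"
Words (1..n): record | combat | sky | reverse | cloud | mobile
Reversed (n..1): mobile | cloud | reverse | sky | combat | record
Result = "mobile cloud reverse sky combat record"


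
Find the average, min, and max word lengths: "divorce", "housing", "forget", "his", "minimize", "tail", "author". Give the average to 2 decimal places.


Lengths: "divorce"=7, "housing"=7, "forget"=6, "his"=3, "minimize"=8, "tail"=4, "author"=6
Sum = 41, Count = 7
Average = 41/7 = 5.86
= avg=5.86, min=3, max=8


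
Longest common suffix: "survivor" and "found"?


Word 1: "survivor"
Word 2: "found"
Comparing from end:
  Pos -1: 'r' != 'd' (stop)
LCS = "" (length 0)


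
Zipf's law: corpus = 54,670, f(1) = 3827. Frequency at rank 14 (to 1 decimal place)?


Zipf's law: f(r) = f(1) / r
f(1) = 3827
f(14) = 3827 / 14
= 273.4 occurrences


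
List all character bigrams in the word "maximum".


Word: "maximum" (length 7)
Number of bigrams = 7 - 2 + 1 = 6
  Position 0: "ma"
  Position 1: "ax"
  Position 2: "xi"
  Position 3: "im"
  Position 4: "mu"
  Position 5: "um"
Bigrams = "ma", "ax", "xi", "im", "mu", "um"


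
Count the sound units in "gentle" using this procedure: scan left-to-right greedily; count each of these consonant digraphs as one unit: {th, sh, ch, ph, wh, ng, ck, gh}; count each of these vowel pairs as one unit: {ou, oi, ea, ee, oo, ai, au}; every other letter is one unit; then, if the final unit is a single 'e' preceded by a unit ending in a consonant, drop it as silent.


Word: "gentle" (6 letters)
Left-to-right scan:
  1. 'g' (letter)
  2. 'e' (letter)
  3. 'n' (letter)
  4. 't' (letter)
  5. 'l' (letter)
  6. 'e' (letter)
Units from scan: 6
Final unit is 'e' after a consonant -> drop as silent (-1)
Sound units = 5 units


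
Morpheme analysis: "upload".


Word: "upload"
Morphemes: up- / load
Each morpheme carries meaning
= 2 morphemes


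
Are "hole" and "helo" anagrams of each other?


Word 1: "hole" → sorted: ehlo
Word 2: "helo" → sorted: ehlo
Same letters? ehlo == ehlo
Anagram = Yes


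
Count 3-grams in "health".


Word: "health" (length 6)
Number of 3-grams = length - 3 + 1 = 6 - 3 + 1
= 4


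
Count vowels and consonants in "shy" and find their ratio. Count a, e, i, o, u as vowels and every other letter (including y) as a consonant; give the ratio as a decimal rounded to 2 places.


Word: "shy"
Vowels (a,e,i,o,u): 0
Consonants: 3
Ratio = 0/3
= 0.00


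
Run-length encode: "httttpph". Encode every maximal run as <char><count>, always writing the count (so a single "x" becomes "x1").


String: "httttpph"
Scanning for consecutive runs:
  'h' x 1
  't' x 4
  'p' x 2
  'h' x 1
RLE = "h1t4p2h1"


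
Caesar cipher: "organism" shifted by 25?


Word: "organism"
Shift: 25
Each letter → (letter + shift) mod 26:
  'o' (14) + 25 = 13 → 'n'
  'r' (17) + 25 = 16 → 'q'
  'g' (6) + 25 = 5 → 'f'
  'a' (0) + 25 = 25 → 'z'
  'n' (13) + 25 = 12 → 'm'
  'i' (8) + 25 = 7 → 'h'
  's' (18) + 25 = 17 → 'r'
  'm' (12) + 25 = 11 → 'l'
Result = "nqfzmhrl"


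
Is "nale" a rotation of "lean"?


Word: "lean", Candidate: "nale"
Method: check if candidate is substring of word+word
"leanlean" contains "nale"? No
Is rotation = No


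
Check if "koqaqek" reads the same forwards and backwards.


Word: "koqaqek"
Reversed: "keqaqok"
Forward == Backward? koqaqek != keqaqok
Palindrome = No


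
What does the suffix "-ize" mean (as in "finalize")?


Suffix: -ize
Example: finalize = final + -ize
Meaning = to make


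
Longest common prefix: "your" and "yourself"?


Word 1: "your"
Word 2: "yourself"
Comparing from start:
  Pos 0: 'y' == 'y'
  Pos 1: 'o' == 'o'
  Pos 2: 'u' == 'u'
  Pos 3: 'r' == 'r'
LCP = "your" (length 4)


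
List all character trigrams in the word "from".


Word: "from" (length 4)
Number of trigrams = 4 - 3 + 1 = 2
  Position 0: "fro"
  Position 1: "rom"
Trigrams = "fro", "rom"


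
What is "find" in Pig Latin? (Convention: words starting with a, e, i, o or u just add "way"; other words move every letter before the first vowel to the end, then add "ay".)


Word: "find"
Starts with consonant(s) → move to end, add 'ay'
Consonant cluster: "f"
Pig Latin = "indfay"


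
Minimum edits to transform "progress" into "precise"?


Word 1: "progress" (length 8)
Word 2: "precise" (length 7)
One optimal edit sequence (insert/delete/substitute each cost 1):
  1. keep 'p'
  2. keep 'r'
  3. delete 'o'  (+1)
  4. substitute 'g' -> 'e'  (+1)
  5. substitute 'r' -> 'c'  (+1)
  6. substitute 'e' -> 'i'  (+1)
  7. keep 's'
  8. substitute 's' -> 'e'  (+1)
Total edit operations: 5
Edit distance = 5


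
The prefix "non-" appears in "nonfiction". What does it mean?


Prefix: non-
As in: nonfiction -> non- + fiction
Meaning = not


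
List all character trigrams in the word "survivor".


Word: "survivor" (length 8)
Number of trigrams = 8 - 3 + 1 = 6
  Position 0: "sur"
  Position 1: "urv"
  Position 2: "rvi"
  Position 3: "viv"
  Position 4: "ivo"
  Position 5: "vor"
Trigrams = "sur", "urv", "rvi", "viv", "ivo", "vor"


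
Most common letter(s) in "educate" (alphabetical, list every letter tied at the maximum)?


Word: "educate"
Letter counts:
  'a': 1
  'c': 1
  'd': 1
  'e': 2
  't': 1
  'u': 1
Maximum count = 2
Most frequent = 'e' (2 times each)


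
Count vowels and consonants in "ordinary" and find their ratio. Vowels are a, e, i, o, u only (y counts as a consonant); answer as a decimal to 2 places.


Word: "ordinary"
Vowels (a,e,i,o,u): 3
Consonants: 5
Ratio = 3/5
= 0.60


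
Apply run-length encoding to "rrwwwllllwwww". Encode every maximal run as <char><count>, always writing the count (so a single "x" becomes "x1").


String: "rrwwwllllwwww"
Scanning for consecutive runs:
  'r' x 2
  'w' x 3
  'l' x 4
  'w' x 4
RLE = "r2w3l4w4"


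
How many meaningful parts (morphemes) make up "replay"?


Word: "replay"
Morphemes: re- | play
Each morpheme carries meaning
= 2 morphemes


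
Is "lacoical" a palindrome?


Word: "lacoical"
Reversed: "laciocal"
Forward == Backward? lacoical != laciocal
Palindrome = No


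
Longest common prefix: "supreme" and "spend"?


Word 1: "supreme"
Word 2: "spend"
Comparing from start:
  Pos 0: 's' == 's'
  Pos 1: 'u' != 'p' (stop)
LCP = "s" (length 1)


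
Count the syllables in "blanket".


Word: "blanket"
Syllable breakdown: blan / ket
Counting: 2 parts
= 2 syllables


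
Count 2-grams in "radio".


Word: "radio" (length 5)
Number of 2-grams = length - 2 + 1 = 5 - 2 + 1
= 4


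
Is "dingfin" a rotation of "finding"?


Word: "finding", Candidate: "dingfin"
Method: check if candidate is substring of word+word
"findingfinding" contains "dingfin"? Yes
Is rotation = Yes


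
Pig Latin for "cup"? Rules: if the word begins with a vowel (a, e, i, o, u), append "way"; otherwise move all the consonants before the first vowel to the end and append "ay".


Word: "cup"
Starts with consonant(s) → move to end, add 'ay'
Consonant cluster: "c"
Pig Latin = "upcay"


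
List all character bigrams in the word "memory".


Word: "memory" (length 6)
Number of bigrams = 6 - 2 + 1 = 5
  Position 0: "me"
  Position 1: "em"
  Position 2: "mo"
  Position 3: "or"
  Position 4: "ry"
Bigrams = "me", "em", "mo", "or", "ry"


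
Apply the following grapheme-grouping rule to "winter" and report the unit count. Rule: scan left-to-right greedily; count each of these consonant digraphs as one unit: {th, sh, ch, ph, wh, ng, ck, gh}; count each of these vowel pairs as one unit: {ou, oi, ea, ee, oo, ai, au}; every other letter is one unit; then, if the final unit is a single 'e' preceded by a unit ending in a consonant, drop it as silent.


Word: "winter" (6 letters)
Left-to-right scan:
  [1] 'w' (letter)
  [2] 'i' (letter)
  [3] 'n' (letter)
  [4] 't' (letter)
  [5] 'e' (letter)
  [6] 'r' (letter)
Units from scan: 6
Sound units = 6 units


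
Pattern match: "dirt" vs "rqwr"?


Pattern of "dirt": [0, 1, 2, 3]
Pattern of "rqwr": [0, 1, 2, 0]
Patterns do not match
Same pattern = No


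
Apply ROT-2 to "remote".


Word: "remote"
Shift: 2
Each letter → (letter + shift) mod 26:
  'r' (17) + 2 = 19 → 't'
  'e' (4) + 2 = 6 → 'g'
  'm' (12) + 2 = 14 → 'o'
  'o' (14) + 2 = 16 → 'q'
  't' (19) + 2 = 21 → 'v'
  'e' (4) + 2 = 6 → 'g'
Result = "tgoqvg"


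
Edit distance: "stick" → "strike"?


Word 1: "stick" (length 5)
Word 2: "strike" (length 6)
One optimal edit sequence (insert/delete/substitute each cost 1):
  1. keep 's'
  2. keep 't'
  3. insert 'r'  (+1)
  4. keep 'i'
  5. substitute 'c' -> 'k'  (+1)
  6. substitute 'k' -> 'e'  (+1)
Total edit operations: 3
Edit distance = 3


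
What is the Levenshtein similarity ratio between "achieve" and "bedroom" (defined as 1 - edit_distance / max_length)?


Word 1: "achieve" (length 7)
Word 2: "bedroom" (length 7)
One optimal edit sequence:
  1. substitute 'a' -> 'b'  (+1)
  2. substitute 'c' -> 'e'  (+1)
  3. substitute 'h' -> 'd'  (+1)
  4. substitute 'i' -> 'r'  (+1)
  5. substitute 'e' -> 'o'  (+1)
  6. substitute 'v' -> 'o'  (+1)
  7. substitute 'e' -> 'm'  (+1)
Edit distance = 7
Max length = max(7, 7) = 7
Similarity = 1 - 7/7
= 0.0000


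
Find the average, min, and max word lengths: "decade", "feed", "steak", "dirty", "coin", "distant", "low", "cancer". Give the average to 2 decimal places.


Lengths: "decade"=6, "feed"=4, "steak"=5, "dirty"=5, "coin"=4, "distant"=7, "low"=3, "cancer"=6
Sum = 40, Count = 8
Average = 40/8 = 5.00
= avg=5.00, min=3, max=7


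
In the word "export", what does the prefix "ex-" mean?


Prefix: ex-
Example: export = ex- + port
Meaning = out / former


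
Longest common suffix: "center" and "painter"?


Word 1: "center"
Word 2: "painter"
Comparing from end:
  Pos -1: 'r' == 'r'
  Pos -2: 'e' == 'e'
  Pos -3: 't' == 't'
  Pos -4: 'n' == 'n'
  Pos -5: 'e' != 'i' (stop)
LCS = "nter" (length 4)


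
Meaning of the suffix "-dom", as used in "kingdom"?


Suffix: -dom
Example: kingdom (king + -dom)
Meaning = state / realm


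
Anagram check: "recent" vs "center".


Word 1: "recent" → sorted: ceenrt
Word 2: "center" → sorted: ceenrt
Same letters? ceenrt == ceenrt
Anagram = Yes


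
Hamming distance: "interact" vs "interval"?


Comparing character by character (same length = 8):
  Pos 0: 'i' vs 'i' =
  Pos 1: 'n' vs 'n' =
  Pos 2: 't' vs 't' =
  Pos 3: 'e' vs 'e' =
  Pos 4: 'r' vs 'r' =
  Pos 5: 'a' vs 'v' !=
  Pos 6: 'c' vs 'a' !=
  Pos 7: 't' vs 'l' !=
Hamming distance = 3


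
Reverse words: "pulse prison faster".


Original: "pulse prison faster"
Words (1..n): pulse | prison | faster
Reversed (n..1): faster | prison | pulse
Result = "faster prison pulse"


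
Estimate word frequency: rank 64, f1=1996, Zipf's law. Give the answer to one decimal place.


Zipf's law: f(r) = f(1) / r
f(1) = 1996
f(64) = 1996 / 64
= 31.2 occurrences


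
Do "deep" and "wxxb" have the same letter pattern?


Pattern of "deep": [0, 1, 1, 2]
Pattern of "wxxb": [0, 1, 1, 2]
Patterns match
Same pattern = Yes


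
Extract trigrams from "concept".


Word: "concept" (length 7)
Number of trigrams = 7 - 3 + 1 = 5
  Position 0: "con"
  Position 1: "onc"
  Position 2: "nce"
  Position 3: "cep"
  Position 4: "ept"
Trigrams = "con", "onc", "nce", "cep", "ept"


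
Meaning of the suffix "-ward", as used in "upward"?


Suffix: -ward
As in: upward -> up + -ward
Meaning = in the direction of


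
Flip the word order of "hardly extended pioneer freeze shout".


Original: "hardly extended pioneer freeze shout"
Words (1..n): hardly | extended | pioneer | freeze | shout
Reversed (n..1): shout | freeze | pioneer | extended | hardly
Result = "shout freeze pioneer extended hardly"


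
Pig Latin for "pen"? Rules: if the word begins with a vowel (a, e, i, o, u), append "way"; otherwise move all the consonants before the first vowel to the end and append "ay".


Word: "pen"
Starts with consonant(s) → move to end, add 'ay'
Consonant cluster: "p"
Pig Latin = "enpay"


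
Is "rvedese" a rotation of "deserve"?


Word: "deserve", Candidate: "rvedese"
Method: check if candidate is substring of word+word
"deservedeserve" contains "rvedese"? Yes
Is rotation = Yes


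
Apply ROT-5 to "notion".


Word: "notion"
Shift: 5
Each letter → (letter + shift) mod 26:
  'n' (13) + 5 = 18 → 's'
  'o' (14) + 5 = 19 → 't'
  't' (19) + 5 = 24 → 'y'
  'i' (8) + 5 = 13 → 'n'
  'o' (14) + 5 = 19 → 't'
  'n' (13) + 5 = 18 → 's'
Result = "stynts"


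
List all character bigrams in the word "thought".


Word: "thought" (length 7)
Number of bigrams = 7 - 2 + 1 = 6
  Position 0: "th"
  Position 1: "ho"
  Position 2: "ou"
  Position 3: "ug"
  Position 4: "gh"
  Position 5: "ht"
Bigrams = "th", "ho", "ou", "ug", "gh", "ht"


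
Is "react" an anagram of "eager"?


Word 1: "eager" → sorted: aeegr
Word 2: "react" → sorted: acert
Same letters? aeegr != acert
Anagram = No


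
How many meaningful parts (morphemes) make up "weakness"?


Word: "weakness"
Morphemes: weak + -ness
Each morpheme carries meaning
= 2 morphemes


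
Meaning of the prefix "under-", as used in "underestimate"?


Prefix: under-
As in: underestimate -> under- + estimate
Meaning = insufficient


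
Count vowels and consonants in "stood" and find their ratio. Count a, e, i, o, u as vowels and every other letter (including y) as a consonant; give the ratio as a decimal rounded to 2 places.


Word: "stood"
Vowels (a,e,i,o,u): 2
Consonants: 3
Ratio = 2/3
= 0.67


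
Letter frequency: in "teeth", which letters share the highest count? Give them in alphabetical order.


Word: "teeth"
Letter counts:
  'e': 2
  'h': 1
  't': 2
Maximum count = 2
Most frequent = 'e', 't' (2 times each)


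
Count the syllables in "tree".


Word: "tree"
Syllable breakdown: tree
Counting: 1 part
= 1 syllable


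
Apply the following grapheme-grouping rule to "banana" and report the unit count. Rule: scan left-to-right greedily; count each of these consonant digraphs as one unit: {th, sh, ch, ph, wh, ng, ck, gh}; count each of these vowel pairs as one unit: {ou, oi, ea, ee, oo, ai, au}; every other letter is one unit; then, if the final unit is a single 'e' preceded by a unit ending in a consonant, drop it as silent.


Word: "banana" (6 letters)
Left-to-right scan:
  1. 'b' (letter)
  2. 'a' (letter)
  3. 'n' (letter)
  4. 'a' (letter)
  5. 'n' (letter)
  6. 'a' (letter)
Units from scan: 6
Sound units = 6 units


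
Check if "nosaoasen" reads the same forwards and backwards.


Word: "nosaoasen"
Reversed: "nesaoason"
Forward == Backward? nosaoasen != nesaoason
Palindrome = No


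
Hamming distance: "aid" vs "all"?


Comparing character by character (same length = 3):
  Pos 0: 'a' vs 'a' =
  Pos 1: 'i' vs 'l' !=
  Pos 2: 'd' vs 'l' !=
Hamming distance = 2


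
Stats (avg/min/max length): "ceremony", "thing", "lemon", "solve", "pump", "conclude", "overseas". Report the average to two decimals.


Lengths: "ceremony"=8, "thing"=5, "lemon"=5, "solve"=5, "pump"=4, "conclude"=8, "overseas"=8
Sum = 43, Count = 7
Average = 43/7 = 6.14
= avg=6.14, min=4, max=8


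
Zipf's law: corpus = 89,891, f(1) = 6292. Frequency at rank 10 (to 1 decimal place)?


Zipf's law: f(r) = f(1) / r
f(1) = 6292
f(10) = 6292 / 10
= 629.2 occurrences


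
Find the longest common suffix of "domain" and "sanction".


Word 1: "domain"
Word 2: "sanction"
Comparing from end:
  Pos -1: 'n' == 'n'
  Pos -2: 'i' != 'o' (stop)
LCS = "n" (length 1)


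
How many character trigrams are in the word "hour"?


Word: "hour" (length 4)
Number of 3-grams = length - 3 + 1 = 4 - 3 + 1
= 2


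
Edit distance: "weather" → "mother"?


Word 1: "weather" (length 7)
Word 2: "mother" (length 6)
One optimal edit sequence (insert/delete/substitute each cost 1):
  1. delete 'w'  (+1)
  2. substitute 'e' -> 'm'  (+1)
  3. substitute 'a' -> 'o'  (+1)
  4. keep 't'
  5. keep 'h'
  6. keep 'e'
  7. keep 'r'
Total edit operations: 3
Edit distance = 3


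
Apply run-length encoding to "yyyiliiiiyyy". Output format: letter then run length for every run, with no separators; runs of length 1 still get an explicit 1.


String: "yyyiliiiiyyy"
Scanning for consecutive runs:
  'y' x 3
  'i' x 1
  'l' x 1
  'i' x 4
  'y' x 3
RLE = "y3i1l1i4y3"


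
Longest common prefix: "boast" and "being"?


Word 1: "boast"
Word 2: "being"
Comparing from start:
  Pos 0: 'b' == 'b'
  Pos 1: 'o' != 'e' (stop)
LCP = "b" (length 1)


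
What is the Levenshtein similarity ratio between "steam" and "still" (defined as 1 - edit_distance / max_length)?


Word 1: "steam" (length 5)
Word 2: "still" (length 5)
One optimal edit sequence:
  1. keep 's'
  2. keep 't'
  3. substitute 'e' -> 'i'  (+1)
  4. substitute 'a' -> 'l'  (+1)
  5. substitute 'm' -> 'l'  (+1)
Edit distance = 3
Max length = max(5, 5) = 5
Similarity = 1 - 3/5
= 0.4000


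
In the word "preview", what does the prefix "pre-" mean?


Prefix: pre-
Example: preview = pre- + view
Meaning = before


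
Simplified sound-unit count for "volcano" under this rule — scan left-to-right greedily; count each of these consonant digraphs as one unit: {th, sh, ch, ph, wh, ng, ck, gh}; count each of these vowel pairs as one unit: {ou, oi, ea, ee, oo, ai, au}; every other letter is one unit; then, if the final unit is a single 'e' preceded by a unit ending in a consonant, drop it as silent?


Word: "volcano" (7 letters)
Left-to-right scan:
  1. 'v' (letter)
  2. 'o' (letter)
  3. 'l' (letter)
  4. 'c' (letter)
  5. 'a' (letter)
  6. 'n' (letter)
  7. 'o' (letter)
Units from scan: 7
Sound units = 7 units


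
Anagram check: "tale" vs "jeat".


Word 1: "tale" → sorted: aelt
Word 2: "jeat" → sorted: aejt
Same letters? aelt != aejt
Anagram = No


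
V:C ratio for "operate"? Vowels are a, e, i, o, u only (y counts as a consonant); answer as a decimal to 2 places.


Word: "operate"
Vowels (a,e,i,o,u): 4
Consonants: 3
Ratio = 4/3
= 1.33


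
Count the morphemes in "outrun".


Word: "outrun"
Morphemes: out- | run
Each morpheme carries meaning
= 2 morphemes


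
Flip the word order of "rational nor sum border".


Original: "rational nor sum border"
Words (1..n): rational | nor | sum | border
Reversed (n..1): border | sum | nor | rational
Result = "border sum nor rational"


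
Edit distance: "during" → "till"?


Word 1: "during" (length 6)
Word 2: "till" (length 4)
One optimal edit sequence (insert/delete/substitute each cost 1):
  1. delete 'd'  (+1)
  2. delete 'u'  (+1)
  3. substitute 'r' -> 't'  (+1)
  4. keep 'i'
  5. substitute 'n' -> 'l'  (+1)
  6. substitute 'g' -> 'l'  (+1)
Total edit operations: 5
Edit distance = 5


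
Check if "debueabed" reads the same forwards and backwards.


Word: "debueabed"
Reversed: "debaeubed"
Forward == Backward? debueabed != debaeubed
Palindrome = No


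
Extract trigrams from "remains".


Word: "remains" (length 7)
Number of trigrams = 7 - 3 + 1 = 5
  Position 0: "rem"
  Position 1: "ema"
  Position 2: "mai"
  Position 3: "ain"
  Position 4: "ins"
Trigrams = "rem", "ema", "mai", "ain", "ins"


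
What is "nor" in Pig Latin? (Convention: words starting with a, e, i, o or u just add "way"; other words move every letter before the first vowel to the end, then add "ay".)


Word: "nor"
Starts with consonant(s) → move to end, add 'ay'
Consonant cluster: "n"
Pig Latin = "ornay"


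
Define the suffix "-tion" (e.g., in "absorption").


Suffix: -tion
As in: absorption -> absorb + -tion, with a spelling change
Meaning = act or process


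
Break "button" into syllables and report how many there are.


Word: "button"
Syllable breakdown: but · ton
Counting: 2 parts
= 2 syllables


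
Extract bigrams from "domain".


Word: "domain" (length 6)
Number of bigrams = 6 - 2 + 1 = 5
  Position 0: "do"
  Position 1: "om"
  Position 2: "ma"
  Position 3: "ai"
  Position 4: "in"
Bigrams = "do", "om", "ma", "ai", "in"


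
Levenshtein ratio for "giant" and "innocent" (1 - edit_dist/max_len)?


Word 1: "giant" (length 5)
Word 2: "innocent" (length 8)
One optimal edit sequence:
  1. insert 'i'  (+1)
  2. insert 'n'  (+1)
  3. insert 'n'  (+1)
  4. substitute 'g' -> 'o'  (+1)
  5. substitute 'i' -> 'c'  (+1)
  6. substitute 'a' -> 'e'  (+1)
  7. keep 'n'
  8. keep 't'
Edit distance = 6
Max length = max(5, 8) = 8
Similarity = 1 - 6/8
= 0.2500


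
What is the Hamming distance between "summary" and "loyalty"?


Comparing character by character (same length = 7):
  Pos 0: 's' vs 'l' !=
  Pos 1: 'u' vs 'o' !=
  Pos 2: 'm' vs 'y' !=
  Pos 3: 'm' vs 'a' !=
  Pos 4: 'a' vs 'l' !=
  Pos 5: 'r' vs 't' !=
  Pos 6: 'y' vs 'y' =
Hamming distance = 6


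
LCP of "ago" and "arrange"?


Word 1: "ago"
Word 2: "arrange"
Comparing from start:
  Pos 0: 'a' == 'a'
  Pos 1: 'g' != 'r' (stop)
LCP = "a" (length 1)


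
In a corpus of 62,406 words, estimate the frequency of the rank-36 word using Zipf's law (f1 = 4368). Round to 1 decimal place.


Zipf's law: f(r) = f(1) / r
f(1) = 4368
f(36) = 4368 / 36
= 121.3 occurrences


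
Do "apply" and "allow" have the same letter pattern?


Pattern of "apply": [0, 1, 1, 2, 3]
Pattern of "allow": [0, 1, 1, 2, 3]
Patterns match
Same pattern = Yes


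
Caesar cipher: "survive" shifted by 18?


Word: "survive"
Shift: 18
Each letter → (letter + shift) mod 26:
  's' (18) + 18 = 10 → 'k'
  'u' (20) + 18 = 12 → 'm'
  'r' (17) + 18 = 9 → 'j'
  'v' (21) + 18 = 13 → 'n'
  'i' (8) + 18 = 0 → 'a'
  'v' (21) + 18 = 13 → 'n'
  'e' (4) + 18 = 22 → 'w'
Result = "kmjnanw"


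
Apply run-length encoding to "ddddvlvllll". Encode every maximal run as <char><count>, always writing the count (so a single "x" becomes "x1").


String: "ddddvlvllll"
Scanning for consecutive runs:
  'd' x 4
  'v' x 1
  'l' x 1
  'v' x 1
  'l' x 4
RLE = "d4v1l1v1l4"


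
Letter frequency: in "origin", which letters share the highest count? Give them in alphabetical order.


Word: "origin"
Letter counts:
  'g': 1
  'i': 2
  'n': 1
  'o': 1
  'r': 1
Maximum count = 2
Most frequent = 'i' (2 times each)


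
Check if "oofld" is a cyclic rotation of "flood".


Word: "flood", Candidate: "oofld"
Method: check if candidate is substring of word+word
"floodflood" contains "oofld"? No
Is rotation = No


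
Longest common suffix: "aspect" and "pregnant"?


Word 1: "aspect"
Word 2: "pregnant"
Comparing from end:
  Pos -1: 't' == 't'
  Pos -2: 'c' != 'n' (stop)
LCS = "t" (length 1)


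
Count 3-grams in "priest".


Word: "priest" (length 6)
Number of 3-grams = length - 3 + 1 = 6 - 3 + 1
= 4


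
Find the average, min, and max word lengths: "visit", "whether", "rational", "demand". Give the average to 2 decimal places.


Lengths: "visit"=5, "whether"=7, "rational"=8, "demand"=6
Sum = 26, Count = 4
Average = 26/4 = 6.50
= avg=6.50, min=5, max=8


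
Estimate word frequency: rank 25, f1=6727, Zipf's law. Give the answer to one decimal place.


Zipf's law: f(r) = f(1) / r
f(1) = 6727
f(25) = 6727 / 25
= 269.1 occurrences


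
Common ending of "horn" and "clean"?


Word 1: "horn"
Word 2: "clean"
Comparing from end:
  Pos -1: 'n' == 'n'
  Pos -2: 'r' != 'a' (stop)
LCS = "n" (length 1)


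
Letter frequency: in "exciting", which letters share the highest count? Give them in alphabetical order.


Word: "exciting"
Letter counts:
  'c': 1
  'e': 1
  'g': 1
  'i': 2
  'n': 1
  't': 1
  'x': 1
Maximum count = 2
Most frequent = 'i' (2 times each)


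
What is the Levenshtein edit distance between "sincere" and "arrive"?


Word 1: "sincere" (length 7)
Word 2: "arrive" (length 6)
One optimal edit sequence (insert/delete/substitute each cost 1):
  1. delete 's'  (+1)
  2. substitute 'i' -> 'a'  (+1)
  3. substitute 'n' -> 'r'  (+1)
  4. substitute 'c' -> 'r'  (+1)
  5. substitute 'e' -> 'i'  (+1)
  6. substitute 'r' -> 'v'  (+1)
  7. keep 'e'
Total edit operations: 6
Edit distance = 6


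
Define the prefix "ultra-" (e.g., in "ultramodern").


Prefix: ultra-
As in: ultramodern -> ultra- + modern
Meaning = beyond


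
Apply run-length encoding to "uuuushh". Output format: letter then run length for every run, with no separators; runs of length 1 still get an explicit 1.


String: "uuuushh"
Scanning for consecutive runs:
  'u' x 4
  's' x 1
  'h' x 2
RLE = "u4s1h2"


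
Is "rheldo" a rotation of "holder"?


Word: "holder", Candidate: "rheldo"
Method: check if candidate is substring of word+word
"holderholder" contains "rheldo"? No
Is rotation = No


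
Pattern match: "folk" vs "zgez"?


Pattern of "folk": [0, 1, 2, 3]
Pattern of "zgez": [0, 1, 2, 0]
Patterns do not match
Same pattern = No


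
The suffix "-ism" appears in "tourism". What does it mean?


Suffix: -ism
As in: tourism -> tour + -ism
Meaning = belief / practice


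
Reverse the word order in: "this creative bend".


Original: "this creative bend"
Words (1..n): this | creative | bend
Reversed (n..1): bend | creative | this
Result = "bend creative this"


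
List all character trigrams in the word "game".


Word: "game" (length 4)
Number of trigrams = 4 - 3 + 1 = 2
  Position 0: "gam"
  Position 1: "ame"
Trigrams = "gam", "ame"


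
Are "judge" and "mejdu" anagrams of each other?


Word 1: "judge" → sorted: degju
Word 2: "mejdu" → sorted: dejmu
Same letters? degju != dejmu
Anagram = No


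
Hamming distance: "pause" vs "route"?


Comparing character by character (same length = 5):
  Pos 0: 'p' vs 'r' !=
  Pos 1: 'a' vs 'o' !=
  Pos 2: 'u' vs 'u' =
  Pos 3: 's' vs 't' !=
  Pos 4: 'e' vs 'e' =
Hamming distance = 3


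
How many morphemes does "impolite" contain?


Word: "impolite"
Morphemes: im- | polite
Each morpheme carries meaning
= 2 morphemes


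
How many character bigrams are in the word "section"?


Word: "section" (length 7)
Number of 2-grams = length - 2 + 1 = 7 - 2 + 1
= 6


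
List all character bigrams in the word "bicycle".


Word: "bicycle" (length 7)
Number of bigrams = 7 - 2 + 1 = 6
  Position 0: "bi"
  Position 1: "ic"
  Position 2: "cy"
  Position 3: "yc"
  Position 4: "cl"
  Position 5: "le"
Bigrams = "bi", "ic", "cy", "yc", "cl", "le"


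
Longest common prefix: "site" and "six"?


Word 1: "site"
Word 2: "six"
Comparing from start:
  Pos 0: 's' == 's'
  Pos 1: 'i' == 'i'
  Pos 2: 't' != 'x' (stop)
LCP = "si" (length 2)


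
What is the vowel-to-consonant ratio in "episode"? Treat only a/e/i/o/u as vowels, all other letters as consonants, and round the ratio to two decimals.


Word: "episode"
Vowels (a,e,i,o,u): 4
Consonants: 3
Ratio = 4/3
= 1.33


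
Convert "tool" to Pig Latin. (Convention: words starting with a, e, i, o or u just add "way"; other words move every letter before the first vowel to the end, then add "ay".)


Word: "tool"
Starts with consonant(s) → move to end, add 'ay'
Consonant cluster: "t"
Pig Latin = "ooltay"


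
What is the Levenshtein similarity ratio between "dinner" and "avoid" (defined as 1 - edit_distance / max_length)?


Word 1: "dinner" (length 6)
Word 2: "avoid" (length 5)
One optimal edit sequence:
  1. delete 'd'  (+1)
  2. substitute 'i' -> 'a'  (+1)
  3. substitute 'n' -> 'v'  (+1)
  4. substitute 'n' -> 'o'  (+1)
  5. substitute 'e' -> 'i'  (+1)
  6. substitute 'r' -> 'd'  (+1)
Edit distance = 6
Max length = max(6, 5) = 6
Similarity = 1 - 6/6
= 0.0000


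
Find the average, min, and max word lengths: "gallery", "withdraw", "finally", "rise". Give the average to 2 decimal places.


Lengths: "gallery"=7, "withdraw"=8, "finally"=7, "rise"=4
Sum = 26, Count = 4
Average = 26/4 = 6.50
= avg=6.50, min=4, max=8


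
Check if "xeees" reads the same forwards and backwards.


Word: "xeees"
Reversed: "seeex"
Forward == Backward? xeees != seeex
Palindrome = No


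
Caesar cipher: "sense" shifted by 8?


Word: "sense"
Shift: 8
Each letter → (letter + shift) mod 26:
  's' (18) + 8 = 0 → 'a'
  'e' (4) + 8 = 12 → 'm'
  'n' (13) + 8 = 21 → 'v'
  's' (18) + 8 = 0 → 'a'
  'e' (4) + 8 = 12 → 'm'
Result = "amvam"


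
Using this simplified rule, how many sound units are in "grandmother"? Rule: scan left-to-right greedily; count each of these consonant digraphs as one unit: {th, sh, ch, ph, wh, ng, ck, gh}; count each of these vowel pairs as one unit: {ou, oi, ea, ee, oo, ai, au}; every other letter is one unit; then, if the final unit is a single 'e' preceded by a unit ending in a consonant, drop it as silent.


Word: "grandmother" (11 letters)
Left-to-right scan:
  (1) 'g' (letter)
  (2) 'r' (letter)
  (3) 'a' (letter)
  (4) 'n' (letter)
  (5) 'd' (letter)
  (6) 'm' (letter)
  (7) 'o' (letter)
  (8) 'th' (digraph)
  (9) 'e' (letter)
  (10) 'r' (letter)
Units from scan: 10
Sound units = 10 units


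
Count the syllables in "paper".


Word: "paper"
Syllable breakdown: pa-per
Counting: 2 parts
= 2 syllables


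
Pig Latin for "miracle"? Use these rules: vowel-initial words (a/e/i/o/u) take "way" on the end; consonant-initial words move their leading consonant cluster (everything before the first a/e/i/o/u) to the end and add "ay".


Word: "miracle"
Starts with consonant(s) → move to end, add 'ay'
Consonant cluster: "m"
Pig Latin = "iraclemay"


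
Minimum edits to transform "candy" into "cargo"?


Word 1: "candy" (length 5)
Word 2: "cargo" (length 5)
One optimal edit sequence (insert/delete/substitute each cost 1):
  1. keep 'c'
  2. keep 'a'
  3. substitute 'n' -> 'r'  (+1)
  4. substitute 'd' -> 'g'  (+1)
  5. substitute 'y' -> 'o'  (+1)
Total edit operations: 3
Edit distance = 3


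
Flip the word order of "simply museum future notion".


Original: "simply museum future notion"
Words (1..n): simply | museum | future | notion
Reversed (n..1): notion | future | museum | simply
Result = "notion future museum simply"


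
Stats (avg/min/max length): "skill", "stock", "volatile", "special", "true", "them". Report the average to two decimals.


Lengths: "skill"=5, "stock"=5, "volatile"=8, "special"=7, "true"=4, "them"=4
Sum = 33, Count = 6
Average = 33/6 = 5.50
= avg=5.50, min=4, max=8


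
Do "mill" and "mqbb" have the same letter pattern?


Pattern of "mill": [0, 1, 2, 2]
Pattern of "mqbb": [0, 1, 2, 2]
Patterns match
Same pattern = Yes


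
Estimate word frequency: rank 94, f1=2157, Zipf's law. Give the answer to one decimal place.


Zipf's law: f(r) = f(1) / r
f(1) = 2157
f(94) = 2157 / 94
= 22.9 occurrences


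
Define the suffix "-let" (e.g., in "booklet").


Suffix: -let
Example: booklet (book + -let)
Meaning = small


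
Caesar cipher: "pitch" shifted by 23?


Word: "pitch"
Shift: 23
Each letter → (letter + shift) mod 26:
  'p' (15) + 23 = 12 → 'm'
  'i' (8) + 23 = 5 → 'f'
  't' (19) + 23 = 16 → 'q'
  'c' (2) + 23 = 25 → 'z'
  'h' (7) + 23 = 4 → 'e'
Result = "mfqze"


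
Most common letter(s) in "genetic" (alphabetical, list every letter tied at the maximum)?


Word: "genetic"
Letter counts:
  'c': 1
  'e': 2
  'g': 1
  'i': 1
  'n': 1
  't': 1
Maximum count = 2
Most frequent = 'e' (2 times each)


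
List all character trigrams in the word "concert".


Word: "concert" (length 7)
Number of trigrams = 7 - 3 + 1 = 5
  Position 0: "con"
  Position 1: "onc"
  Position 2: "nce"
  Position 3: "cer"
  Position 4: "ert"
Trigrams = "con", "onc", "nce", "cer", "ert"


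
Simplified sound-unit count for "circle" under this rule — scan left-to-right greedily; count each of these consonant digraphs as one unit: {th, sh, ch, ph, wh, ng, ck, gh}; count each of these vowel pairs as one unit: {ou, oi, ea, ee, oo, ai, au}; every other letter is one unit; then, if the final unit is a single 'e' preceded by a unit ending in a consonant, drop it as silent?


Word: "circle" (6 letters)
Left-to-right scan:
  (1) 'c' (letter)
  (2) 'i' (letter)
  (3) 'r' (letter)
  (4) 'c' (letter)
  (5) 'l' (letter)
  (6) 'e' (letter)
Units from scan: 6
Final unit is 'e' after a consonant -> drop as silent (-1)
Sound units = 5 units


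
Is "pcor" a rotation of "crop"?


Word: "crop", Candidate: "pcor"
Method: check if candidate is substring of word+word
"cropcrop" contains "pcor"? No
Is rotation = No


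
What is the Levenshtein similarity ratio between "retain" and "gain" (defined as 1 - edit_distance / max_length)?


Word 1: "retain" (length 6)
Word 2: "gain" (length 4)
One optimal edit sequence:
  1. delete 'r'  (+1)
  2. delete 'e'  (+1)
  3. substitute 't' -> 'g'  (+1)
  4. keep 'a'
  5. keep 'i'
  6. keep 'n'
Edit distance = 3
Max length = max(6, 4) = 6
Similarity = 1 - 3/6
= 0.5000


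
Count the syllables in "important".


Word: "important"
Syllable breakdown: im / por / tant
Counting: 3 parts
= 3 syllables


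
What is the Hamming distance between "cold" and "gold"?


Comparing character by character (same length = 4):
  Pos 0: 'c' vs 'g' !=
  Pos 1: 'o' vs 'o' =
  Pos 2: 'l' vs 'l' =
  Pos 3: 'd' vs 'd' =
Hamming distance = 1


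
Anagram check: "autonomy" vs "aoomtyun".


Word 1: "autonomy" → sorted: amnootuy
Word 2: "aoomtyun" → sorted: amnootuy
Same letters? amnootuy == amnootuy
Anagram = Yes


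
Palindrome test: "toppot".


Word: "toppot"
Reversed: "toppot"
Forward == Backward? toppot == toppot
Palindrome = Yes


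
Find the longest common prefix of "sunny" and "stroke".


Word 1: "sunny"
Word 2: "stroke"
Comparing from start:
  Pos 0: 's' == 's'
  Pos 1: 'u' != 't' (stop)
LCP = "s" (length 1)


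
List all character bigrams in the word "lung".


Word: "lung" (length 4)
Number of bigrams = 4 - 2 + 1 = 3
  Position 0: "lu"
  Position 1: "un"
  Position 2: "ng"
Bigrams = "lu", "un", "ng"


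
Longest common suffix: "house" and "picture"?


Word 1: "house"
Word 2: "picture"
Comparing from end:
  Pos -1: 'e' == 'e'
  Pos -2: 's' != 'r' (stop)
LCS = "e" (length 1)


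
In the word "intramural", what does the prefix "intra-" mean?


Prefix: intra-
Example: intramural (intra- + mural)
Meaning = within


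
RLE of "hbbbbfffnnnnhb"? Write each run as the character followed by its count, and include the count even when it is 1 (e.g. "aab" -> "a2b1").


String: "hbbbbfffnnnnhb"
Scanning for consecutive runs:
  'h' x 1
  'b' x 4
  'f' x 3
  'n' x 4
  'h' x 1
  'b' x 1
RLE = "h1b4f3n4h1b1"


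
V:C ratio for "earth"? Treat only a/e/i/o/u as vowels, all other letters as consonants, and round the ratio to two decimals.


Word: "earth"
Vowels (a,e,i,o,u): 2
Consonants: 3
Ratio = 2/3
= 0.67


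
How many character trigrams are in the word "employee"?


Word: "employee" (length 8)
Number of 3-grams = length - 3 + 1 = 8 - 3 + 1
= 6


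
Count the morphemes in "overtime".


Word: "overtime"
Morphemes: over- | time
Each morpheme carries meaning
= 2 morphemes


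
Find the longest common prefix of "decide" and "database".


Word 1: "decide"
Word 2: "database"
Comparing from start:
  Pos 0: 'd' == 'd'
  Pos 1: 'e' != 'a' (stop)
LCP = "d" (length 1)


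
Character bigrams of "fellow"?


Word: "fellow" (length 6)
Number of bigrams = 6 - 2 + 1 = 5
  Position 0: "fe"
  Position 1: "el"
  Position 2: "ll"
  Position 3: "lo"
  Position 4: "ow"
Bigrams = "fe", "el", "ll", "lo", "ow"


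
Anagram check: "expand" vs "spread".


Word 1: "expand" → sorted: adenpx
Word 2: "spread" → sorted: adeprs
Same letters? adenpx != adeprs
Anagram = No


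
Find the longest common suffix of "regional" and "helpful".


Word 1: "regional"
Word 2: "helpful"
Comparing from end:
  Pos -1: 'l' == 'l'
  Pos -2: 'a' != 'u' (stop)
LCS = "l" (length 1)


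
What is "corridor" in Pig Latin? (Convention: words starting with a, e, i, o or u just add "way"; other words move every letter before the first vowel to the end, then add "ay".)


Word: "corridor"
Starts with consonant(s) → move to end, add 'ay'
Consonant cluster: "c"
Pig Latin = "orridorcay"


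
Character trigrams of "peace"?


Word: "peace" (length 5)
Number of trigrams = 5 - 3 + 1 = 3
  Position 0: "pea"
  Position 1: "eac"
  Position 2: "ace"
Trigrams = "pea", "eac", "ace"


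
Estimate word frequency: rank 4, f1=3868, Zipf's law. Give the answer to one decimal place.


Zipf's law: f(r) = f(1) / r
f(1) = 3868
f(4) = 3868 / 4
= 967.0 occurrences


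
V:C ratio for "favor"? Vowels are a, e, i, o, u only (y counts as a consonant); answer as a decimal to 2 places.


Word: "favor"
Vowels (a,e,i,o,u): 2
Consonants: 3
Ratio = 2/3
= 0.67


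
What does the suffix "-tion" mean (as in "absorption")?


Suffix: -tion
As in: absorption -> absorb + -tion, with a spelling change
Meaning = act or process


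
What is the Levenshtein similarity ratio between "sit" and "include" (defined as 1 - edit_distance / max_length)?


Word 1: "sit" (length 3)
Word 2: "include" (length 7)
One optimal edit sequence:
  1. insert 'i'  (+1)
  2. insert 'n'  (+1)
  3. insert 'c'  (+1)
  4. insert 'l'  (+1)
  5. substitute 's' -> 'u'  (+1)
  6. substitute 'i' -> 'd'  (+1)
  7. substitute 't' -> 'e'  (+1)
Edit distance = 7
Max length = max(3, 7) = 7
Similarity = 1 - 7/7
= 0.0000


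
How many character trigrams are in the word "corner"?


Word: "corner" (length 6)
Number of 3-grams = length - 3 + 1 = 6 - 3 + 1
= 4


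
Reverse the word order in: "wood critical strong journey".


Original: "wood critical strong journey"
Words (1..n): wood | critical | strong | journey
Reversed (n..1): journey | strong | critical | wood
Result = "journey strong critical wood"


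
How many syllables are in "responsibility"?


Word: "responsibility"
Syllable breakdown: re · spon · si · bil · i · ty
Counting: 6 parts
= 6 syllables
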